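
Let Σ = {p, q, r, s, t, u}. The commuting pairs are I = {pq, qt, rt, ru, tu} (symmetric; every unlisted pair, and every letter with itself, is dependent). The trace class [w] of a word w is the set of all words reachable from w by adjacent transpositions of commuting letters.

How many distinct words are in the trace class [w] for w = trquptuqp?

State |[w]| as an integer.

20

0(t) covers ∅
1(r) covers ∅
2(q) covers 1:r
3(u) covers 2:q
4(p) covers 0:t, 3:u
5(t) covers 4:p
6(u) covers 4:p
7(q) covers 6:u
8(p) covers 5:t, 6:u
floor of heap: 0:t, 1:r
completions by unplaced set U, small U first (add the entries for U minus each lowest piece of U):
  |U|=1: {7}:1  {8}:1
  |U|=2: {5,8}:1  {7,8}:2
  |U|=3: {5,7,8}:3  {6,7,8}:2
  |U|=4: {5,6,7,8}:5
  |U|=5: {4,5,6,7,8}:5
  |U|=6: {0,4,5,6,7,8}:5  {3,4,5,6,7,8}:5
  |U|=7: {0,3,4,5,6,7,8}:10  {2,3,4,5,6,7,8}:5
  start at 0(t): 5
  start at 1(r): 15
sum over floor = 20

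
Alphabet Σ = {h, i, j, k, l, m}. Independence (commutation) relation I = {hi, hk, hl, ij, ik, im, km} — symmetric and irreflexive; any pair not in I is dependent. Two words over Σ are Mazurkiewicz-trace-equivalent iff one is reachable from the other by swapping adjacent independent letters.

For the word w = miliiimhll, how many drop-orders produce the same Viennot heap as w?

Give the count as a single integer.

piece 0:m — minimal
piece 1:i — minimal
piece 2:l rests on {0:m, 1:i}
piece 3:i rests on {2:l}
piece 4:i rests on {3:i}
piece 5:i rests on {4:i}
piece 6:m rests on {2:l}
piece 7:h rests on {6:m}
piece 8:l rests on {5:i, 6:m}
piece 9:l rests on {8:l}
minimal pieces: {0:m, 1:i}
ways to finish when only these pieces remain (= sum over removing one remaining piece with nothing left below it):
  1 left: {7}→1  {9}→1
  2 left: {7,9}→2  {8,9}→1
  3 left: {5,8,9}→1  {7,8,9}→3
  4 left: {4,5,8,9}→1  {5,7,8,9}→4  {6,7,8,9}→3
  5 left: {3,4,5,8,9}→1  {4,5,7,8,9}→5  {5,6,7,8,9}→7
  6 left: {3,4,5,7,8,9}→6  {4,5,6,7,8,9}→12
  7 left: {3,4,5,6,7,8,9}→18
  8 left: {2,3,4,5,6,7,8,9}→18
  placing 0:m first → 18 extensions
  placing 1:i first → 18 extensions
total linear extensions = 36

36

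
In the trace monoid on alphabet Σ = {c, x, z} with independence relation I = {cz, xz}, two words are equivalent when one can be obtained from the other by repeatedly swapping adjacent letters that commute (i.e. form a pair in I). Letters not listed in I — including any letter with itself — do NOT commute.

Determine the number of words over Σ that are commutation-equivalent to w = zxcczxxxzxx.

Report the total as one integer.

0(z) covers ∅
1(x) covers ∅
2(c) covers 1:x
3(c) covers 2:c
4(z) covers 0:z
5(x) covers 3:c
6(x) covers 5:x
7(x) covers 6:x
8(z) covers 4:z
9(x) covers 7:x
10(x) covers 9:x
floor of heap: 0:z, 1:x
completions by unplaced set U, small U first (add the entries for U minus each lowest piece of U):
  |U|=1: {8}:1  {10}:1
  |U|=2: {4,8}:1  {8,10}:2  {9,10}:1
  |U|=3: {0,4,8}:1  {4,8,10}:3  {7,9,10}:1  {8,9,10}:3
  |U|=4: {0,4,8,10}:4  {4,8,9,10}:6  {6,7,9,10}:1  {7,8,9,10}:4
  |U|=5: {0,4,8,9,10}:10  {4,7,8,9,10}:10  {5,6,7,9,10}:1  {6,7,8,9,10}:5
  |U|=6: {0,4,7,8,9,10}:20  {3,5,6,7,9,10}:1  {4,6,7,8,9,10}:15  {5,6,7,8,9,10}:6
  |U|=7: {0,4,6,7,8,9,10}:35  {2,3,5,6,7,9,10}:1  {3,5,6,7,8,9,10}:7  {4,5,6,7,8,9,10}:21
  |U|=8: {0,4,5,6,7,8,9,10}:56  {1,2,3,5,6,7,9,10}:1  {2,3,5,6,7,8,9,10}:8  {3,4,5,6,7,8,9,10}:28
  |U|=9: {0,3,4,5,6,7,8,9,10}:84  {1,2,3,5,6,7,8,9,10}:9  {2,3,4,5,6,7,8,9,10}:36
  start at 0(z): 45
  start at 1(x): 120
sum over floor = 165

165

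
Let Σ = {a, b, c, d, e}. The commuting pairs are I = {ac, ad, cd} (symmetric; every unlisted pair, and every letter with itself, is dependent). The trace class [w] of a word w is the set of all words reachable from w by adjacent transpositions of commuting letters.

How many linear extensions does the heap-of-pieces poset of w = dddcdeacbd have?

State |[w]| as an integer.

drop 0:d onto floor
drop 1:d onto {0:d}
drop 2:d onto {1:d}
drop 3:c onto floor
drop 4:d onto {2:d}
drop 5:e onto {3:c, 4:d}
drop 6:a onto {5:e}
drop 7:c onto {5:e}
drop 8:b onto {6:a, 7:c}
drop 9:d onto {8:b}
ground layer = {0:d, 3:c}
drop-orders for the pieces not yet dropped (sum over which currently-grounded one goes next):
  1 to go: {9} 1
  2 to go: {8,9} 1
  3 to go: {6,8,9} 1  {7,8,9} 1
  4 to go: {6,7,8,9} 2
  5 to go: {5,6,7,8,9} 2
  6 to go: {3,5,6,7,8,9} 2  {4,5,6,7,8,9} 2
  7 to go: {2,4,5,6,7,8,9} 2  {3,4,5,6,7,8,9} 4
  8 to go: {1,2,4,5,6,7,8,9} 2  {2,3,4,5,6,7,8,9} 6
  if 0:d drops first: 8 orders
  if 3:c drops first: 2 orders
heap linearizations: 10

10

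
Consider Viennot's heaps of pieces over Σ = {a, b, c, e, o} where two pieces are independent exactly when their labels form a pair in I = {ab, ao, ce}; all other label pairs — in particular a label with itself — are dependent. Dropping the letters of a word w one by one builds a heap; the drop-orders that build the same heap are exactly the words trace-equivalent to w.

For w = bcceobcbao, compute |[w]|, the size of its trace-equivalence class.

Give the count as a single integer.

0(b) covers ∅
1(c) covers 0:b
2(c) covers 1:c
3(e) covers 0:b
4(o) covers 2:c, 3:e
5(b) covers 4:o
6(c) covers 5:b
7(b) covers 6:c
8(a) covers 6:c
9(o) covers 7:b
floor of heap: 0:b
completions by unplaced set U, small U first (add the entries for U minus each lowest piece of U):
  |U|=1: {8}:1  {9}:1
  |U|=2: {7,9}:1  {8,9}:2
  |U|=3: {7,8,9}:3
  |U|=4: {6,7,8,9}:3
  |U|=5: {5,6,7,8,9}:3
  |U|=6: {4,5,6,7,8,9}:3
  |U|=7: {2,4,5,6,7,8,9}:3  {3,4,5,6,7,8,9}:3
  |U|=8: {1,2,4,5,6,7,8,9}:3  {2,3,4,5,6,7,8,9}:6
  start at 0(b): 9

9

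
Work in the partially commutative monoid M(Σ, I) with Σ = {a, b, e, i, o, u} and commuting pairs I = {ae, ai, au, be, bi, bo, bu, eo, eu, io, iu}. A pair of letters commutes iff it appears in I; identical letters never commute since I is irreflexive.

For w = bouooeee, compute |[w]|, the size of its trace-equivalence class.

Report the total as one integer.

0(b) covers ∅
1(o) covers ∅
2(u) covers 1:o
3(o) covers 2:u
4(o) covers 3:o
5(e) covers ∅
6(e) covers 5:e
7(e) covers 6:e
floor of heap: 0:b, 1:o, 5:e
completions by unplaced set U, small U first (add the entries for U minus each lowest piece of U):
  |U|=1: {0}:1  {4}:1  {7}:1
  |U|=2: {0,4}:2  {0,7}:2  {3,4}:1  {4,7}:2  {6,7}:1
  |U|=3: {0,3,4}:3  {0,4,7}:6  {0,6,7}:3  {2,3,4}:1  {3,4,7}:3  {4,6,7}:3  {5,6,7}:1
  |U|=4: {0,2,3,4}:4  {0,3,4,7}:12  {0,4,6,7}:12  {0,5,6,7}:4  {1,2,3,4}:1  {2,3,4,7}:4  {3,4,6,7}:6  {4,5,6,7}:4
  |U|=5: {0,1,2,3,4}:5  {0,2,3,4,7}:20  {0,3,4,6,7}:30  {0,4,5,6,7}:20  {1,2,3,4,7}:5  {2,3,4,6,7}:10  {3,4,5,6,7}:10
  |U|=6: {0,1,2,3,4,7}:30  {0,2,3,4,6,7}:60  {0,3,4,5,6,7}:60  {1,2,3,4,6,7}:15  {2,3,4,5,6,7}:20
  start at 0(b): 35
  start at 1(o): 140
  start at 5(e): 105
sum over floor = 280

280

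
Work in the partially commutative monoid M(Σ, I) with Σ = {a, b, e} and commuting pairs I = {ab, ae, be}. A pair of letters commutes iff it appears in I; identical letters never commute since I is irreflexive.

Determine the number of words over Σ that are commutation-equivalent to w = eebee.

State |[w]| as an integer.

0(e) covers ∅
1(e) covers 0:e
2(b) covers ∅
3(e) covers 1:e
4(e) covers 3:e
floor of heap: 0:e, 2:b
completions by unplaced set U, small U first (add the entries for U minus each lowest piece of U):
  |U|=1: {2}:1  {4}:1
  |U|=2: {2,4}:2  {3,4}:1
  |U|=3: {1,3,4}:1  {2,3,4}:3
  start at 0(e): 4
  start at 2(b): 1
sum over floor = 5

5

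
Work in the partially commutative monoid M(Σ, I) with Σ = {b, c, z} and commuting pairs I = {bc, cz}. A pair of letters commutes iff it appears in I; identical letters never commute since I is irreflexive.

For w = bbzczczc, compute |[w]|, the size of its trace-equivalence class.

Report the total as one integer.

56

0(b) covers ∅
1(b) covers 0:b
2(z) covers 1:b
3(c) covers ∅
4(z) covers 2:z
5(c) covers 3:c
6(z) covers 4:z
7(c) covers 5:c
floor of heap: 0:b, 3:c
completions by unplaced set U, small U first (add the entries for U minus each lowest piece of U):
  |U|=1: {6}:1  {7}:1
  |U|=2: {4,6}:1  {5,7}:1  {6,7}:2
  |U|=3: {2,4,6}:1  {3,5,7}:1  {4,6,7}:3  {5,6,7}:3
  |U|=4: {1,2,4,6}:1  {2,4,6,7}:4  {3,5,6,7}:4  {4,5,6,7}:6
  |U|=5: {0,1,2,4,6}:1  {1,2,4,6,7}:5  {2,4,5,6,7}:10  {3,4,5,6,7}:10
  |U|=6: {0,1,2,4,6,7}:6  {1,2,4,5,6,7}:15  {2,3,4,5,6,7}:20
  start at 0(b): 35
  start at 3(c): 21
sum over floor = 56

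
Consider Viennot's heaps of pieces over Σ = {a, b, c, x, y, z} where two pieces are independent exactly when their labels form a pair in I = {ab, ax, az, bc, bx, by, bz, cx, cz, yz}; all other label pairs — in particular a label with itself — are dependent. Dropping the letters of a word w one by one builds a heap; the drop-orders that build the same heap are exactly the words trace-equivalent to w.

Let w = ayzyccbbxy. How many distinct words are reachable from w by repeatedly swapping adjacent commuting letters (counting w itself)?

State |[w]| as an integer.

0(a) covers ∅
1(y) covers 0:a
2(z) covers ∅
3(y) covers 1:y
4(c) covers 3:y
5(c) covers 4:c
6(b) covers ∅
7(b) covers 6:b
8(x) covers 2:z, 3:y
9(y) covers 5:c, 8:x
floor of heap: 0:a, 2:z, 6:b
completions by unplaced set U, small U first (add the entries for U minus each lowest piece of U):
  |U|=1: {7}:1  {9}:1
  |U|=2: {5,9}:1  {6,7}:1  {7,9}:2  {8,9}:1
  |U|=3: {2,8,9}:1  {4,5,9}:1  {5,7,9}:3  {5,8,9}:2  {6,7,9}:3  {7,8,9}:3
  |U|=4: {2,5,8,9}:3  {2,7,8,9}:4  {4,5,7,9}:4  {4,5,8,9}:3  {5,6,7,9}:6  {5,7,8,9}:8  {6,7,8,9}:6
  |U|=5: {2,4,5,8,9}:6  {2,5,7,8,9}:15  {2,6,7,8,9}:10  {3,4,5,8,9}:3  {4,5,6,7,9}:10  {4,5,7,8,9}:15  {5,6,7,8,9}:20
  |U|=6: {1,3,4,5,8,9}:3  {2,3,4,5,8,9}:9  {2,4,5,7,8,9}:36  {2,5,6,7,8,9}:45  {3,4,5,7,8,9}:18  {4,5,6,7,8,9}:45
  |U|=7: {0,1,3,4,5,8,9}:3  {1,2,3,4,5,8,9}:12  {1,3,4,5,7,8,9}:21  {2,3,4,5,7,8,9}:63  {2,4,5,6,7,8,9}:126  {3,4,5,6,7,8,9}:63
  |U|=8: {0,1,2,3,4,5,8,9}:15  {0,1,3,4,5,7,8,9}:24  {1,2,3,4,5,7,8,9}:96  {1,3,4,5,6,7,8,9}:84  {2,3,4,5,6,7,8,9}:252
  start at 0(a): 432
  start at 2(z): 108
  start at 6(b): 135
sum over floor = 675

675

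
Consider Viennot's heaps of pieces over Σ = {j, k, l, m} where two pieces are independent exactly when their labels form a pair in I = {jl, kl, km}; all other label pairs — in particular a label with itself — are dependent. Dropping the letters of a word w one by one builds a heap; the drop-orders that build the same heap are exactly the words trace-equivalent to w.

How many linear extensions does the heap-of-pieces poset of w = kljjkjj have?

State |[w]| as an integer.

7

#0=k has no predecessor
#1=l has no predecessor
#2=j depends on [0:k]
#3=j depends on [2:j]
#4=k depends on [3:j]
#5=j depends on [4:k]
#6=j depends on [5:j]
sources: [0:k, 1:l]
N(rest) = Σ N(rest − s) over sources s of rest; N(one piece) = 1:
  size 1 → [1]=1  [6]=1
  size 2 → [1,6]=2  [5,6]=1
  size 3 → [1,5,6]=3  [4,5,6]=1
  size 4 → [1,4,5,6]=4  [3,4,5,6]=1
  size 5 → [1,3,4,5,6]=5  [2,3,4,5,6]=1
  first=0(k) contributes 6
  first=1(l) contributes 1
|[w]| = 7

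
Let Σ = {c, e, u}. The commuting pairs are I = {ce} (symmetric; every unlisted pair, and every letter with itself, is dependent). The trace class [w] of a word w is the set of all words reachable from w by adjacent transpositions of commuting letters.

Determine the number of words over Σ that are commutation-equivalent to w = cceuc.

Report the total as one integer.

3

piece 0:c — minimal
piece 1:c rests on {0:c}
piece 2:e — minimal
piece 3:u rests on {1:c, 2:e}
piece 4:c rests on {3:u}
minimal pieces: {0:c, 2:e}
ways to finish when only these pieces remain (= sum over removing one remaining piece with nothing left below it):
  1 left: {4}→1
  2 left: {3,4}→1
  3 left: {1,3,4}→1  {2,3,4}→1
  placing 0:c first → 2 extensions
  placing 2:e first → 1 extensions
total linear extensions = 3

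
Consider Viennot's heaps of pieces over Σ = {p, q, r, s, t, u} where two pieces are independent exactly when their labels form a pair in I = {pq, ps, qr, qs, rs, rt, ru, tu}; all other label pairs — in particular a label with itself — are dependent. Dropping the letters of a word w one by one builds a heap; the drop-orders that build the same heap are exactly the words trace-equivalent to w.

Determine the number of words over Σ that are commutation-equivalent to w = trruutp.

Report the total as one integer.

90

drop 0:t onto floor
drop 1:r onto floor
drop 2:r onto {1:r}
drop 3:u onto floor
drop 4:u onto {3:u}
drop 5:t onto {0:t}
drop 6:p onto {2:r, 4:u, 5:t}
ground layer = {0:t, 1:r, 3:u}
drop-orders for the pieces not yet dropped (sum over which currently-grounded one goes next):
  1 to go: {6} 1
  2 to go: {2,6} 1  {4,6} 1  {5,6} 1
  3 to go: {0,5,6} 1  {1,2,6} 1  {2,4,6} 2  {2,5,6} 2  {3,4,6} 1  {4,5,6} 2
  4 to go: {0,2,5,6} 3  {0,4,5,6} 3  {1,2,4,6} 3  {1,2,5,6} 3  {2,3,4,6} 3  {2,4,5,6} 6  {3,4,5,6} 3
  5 to go: {0,1,2,5,6} 6  {0,2,4,5,6} 12  {0,3,4,5,6} 6  {1,2,3,4,6} 6  {1,2,4,5,6} 12  {2,3,4,5,6} 12
  if 0:t drops first: 30 orders
  if 1:r drops first: 30 orders
  if 3:u drops first: 30 orders
heap linearizations: 90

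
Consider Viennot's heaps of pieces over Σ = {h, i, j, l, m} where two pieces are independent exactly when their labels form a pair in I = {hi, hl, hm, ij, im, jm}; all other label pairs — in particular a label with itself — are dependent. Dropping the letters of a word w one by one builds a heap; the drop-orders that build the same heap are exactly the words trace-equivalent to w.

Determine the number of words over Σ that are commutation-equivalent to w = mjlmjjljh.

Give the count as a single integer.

6

drop 0:m onto floor
drop 1:j onto floor
drop 2:l onto {0:m, 1:j}
drop 3:m onto {2:l}
drop 4:j onto {2:l}
drop 5:j onto {4:j}
drop 6:l onto {3:m, 5:j}
drop 7:j onto {6:l}
drop 8:h onto {7:j}
ground layer = {0:m, 1:j}
drop-orders for the pieces not yet dropped (sum over which currently-grounded one goes next):
  1 to go: {8} 1
  2 to go: {7,8} 1
  3 to go: {6,7,8} 1
  4 to go: {3,6,7,8} 1  {5,6,7,8} 1
  5 to go: {3,5,6,7,8} 2  {4,5,6,7,8} 1
  6 to go: {3,4,5,6,7,8} 3
  7 to go: {2,3,4,5,6,7,8} 3
  if 0:m drops first: 3 orders
  if 1:j drops first: 3 orders
heap linearizations: 6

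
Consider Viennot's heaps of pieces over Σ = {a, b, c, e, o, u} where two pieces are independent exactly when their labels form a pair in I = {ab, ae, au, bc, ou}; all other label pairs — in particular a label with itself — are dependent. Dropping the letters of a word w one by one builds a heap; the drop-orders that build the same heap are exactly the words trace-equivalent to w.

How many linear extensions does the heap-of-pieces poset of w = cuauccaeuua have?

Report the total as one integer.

30

drop 0:c onto floor
drop 1:u onto {0:c}
drop 2:a onto {0:c}
drop 3:u onto {1:u}
drop 4:c onto {2:a, 3:u}
drop 5:c onto {4:c}
drop 6:a onto {5:c}
drop 7:e onto {5:c}
drop 8:u onto {7:e}
drop 9:u onto {8:u}
drop 10:a onto {6:a}
ground layer = {0:c}
drop-orders for the pieces not yet dropped (sum over which currently-grounded one goes next):
  1 to go: {9} 1  {10} 1
  2 to go: {6,10} 1  {8,9} 1  {9,10} 2
  3 to go: {6,9,10} 3  {7,8,9} 1  {8,9,10} 3
  4 to go: {6,8,9,10} 6  {7,8,9,10} 4
  5 to go: {6,7,8,9,10} 10
  6 to go: {5,6,7,8,9,10} 10
  7 to go: {4,5,6,7,8,9,10} 10
  8 to go: {2,4,5,6,7,8,9,10} 10  {3,4,5,6,7,8,9,10} 10
  9 to go: {1,3,4,5,6,7,8,9,10} 10  {2,3,4,5,6,7,8,9,10} 20
  if 0:c drops first: 30 orders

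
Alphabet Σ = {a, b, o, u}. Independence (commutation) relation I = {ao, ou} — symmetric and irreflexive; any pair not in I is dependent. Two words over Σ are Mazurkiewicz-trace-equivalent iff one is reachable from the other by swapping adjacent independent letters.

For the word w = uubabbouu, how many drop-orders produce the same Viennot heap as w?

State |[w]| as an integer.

0(u) covers ∅
1(u) covers 0:u
2(b) covers 1:u
3(a) covers 2:b
4(b) covers 3:a
5(b) covers 4:b
6(o) covers 5:b
7(u) covers 5:b
8(u) covers 7:u
floor of heap: 0:u
completions by unplaced set U, small U first (add the entries for U minus each lowest piece of U):
  |U|=1: {6}:1  {8}:1
  |U|=2: {6,8}:2  {7,8}:1
  |U|=3: {6,7,8}:3
  |U|=4: {5,6,7,8}:3
  |U|=5: {4,5,6,7,8}:3
  |U|=6: {3,4,5,6,7,8}:3
  |U|=7: {2,3,4,5,6,7,8}:3
  start at 0(u): 3

3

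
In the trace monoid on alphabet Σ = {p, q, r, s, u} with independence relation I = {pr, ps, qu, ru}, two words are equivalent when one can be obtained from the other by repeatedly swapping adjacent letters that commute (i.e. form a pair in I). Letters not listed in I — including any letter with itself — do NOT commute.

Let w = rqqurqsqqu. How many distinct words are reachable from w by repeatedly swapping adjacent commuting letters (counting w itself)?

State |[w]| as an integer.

piece 0:r — minimal
piece 1:q rests on {0:r}
piece 2:q rests on {1:q}
piece 3:u — minimal
piece 4:r rests on {2:q}
piece 5:q rests on {4:r}
piece 6:s rests on {3:u, 5:q}
piece 7:q rests on {6:s}
piece 8:q rests on {7:q}
piece 9:u rests on {6:s}
minimal pieces: {0:r, 3:u}
ways to finish when only these pieces remain (= sum over removing one remaining piece with nothing left below it):
  1 left: {8}→1  {9}→1
  2 left: {7,8}→1  {8,9}→2
  3 left: {7,8,9}→3
  4 left: {6,7,8,9}→3
  5 left: {3,6,7,8,9}→3  {5,6,7,8,9}→3
  6 left: {3,5,6,7,8,9}→6  {4,5,6,7,8,9}→3
  7 left: {2,4,5,6,7,8,9}→3  {3,4,5,6,7,8,9}→9
  8 left: {1,2,4,5,6,7,8,9}→3  {2,3,4,5,6,7,8,9}→12
  placing 0:r first → 15 extensions
  placing 3:u first → 3 extensions
total linear extensions = 18

18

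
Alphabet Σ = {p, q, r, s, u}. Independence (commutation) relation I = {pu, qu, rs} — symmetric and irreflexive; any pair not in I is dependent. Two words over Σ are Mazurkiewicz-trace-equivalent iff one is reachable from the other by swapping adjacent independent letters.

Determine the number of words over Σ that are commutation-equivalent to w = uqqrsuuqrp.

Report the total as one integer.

#0=u has no predecessor
#1=q has no predecessor
#2=q depends on [1:q]
#3=r depends on [0:u, 2:q]
#4=s depends on [0:u, 2:q]
#5=u depends on [3:r, 4:s]
#6=u depends on [5:u]
#7=q depends on [3:r, 4:s]
#8=r depends on [6:u, 7:q]
#9=p depends on [8:r]
sources: [0:u, 1:q]
N(rest) = Σ N(rest − s) over sources s of rest; N(one piece) = 1:
  size 1 → [9]=1
  size 2 → [8,9]=1
  size 3 → [6,8,9]=1  [7,8,9]=1
  size 4 → [5,6,8,9]=1  [6,7,8,9]=2
  size 5 → [5,6,7,8,9]=3
  size 6 → [3,5,6,7,8,9]=3  [4,5,6,7,8,9]=3
  size 7 → [3,4,5,6,7,8,9]=6
  size 8 → [0,3,4,5,6,7,8,9]=6  [2,3,4,5,6,7,8,9]=6
  first=0(u) contributes 6
  first=1(q) contributes 12
|[w]| = 18

18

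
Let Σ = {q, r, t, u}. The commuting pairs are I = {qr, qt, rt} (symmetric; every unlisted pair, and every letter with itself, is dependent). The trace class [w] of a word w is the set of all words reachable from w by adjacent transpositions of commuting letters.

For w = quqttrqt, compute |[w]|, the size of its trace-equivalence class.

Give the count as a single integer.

drop 0:q onto floor
drop 1:u onto {0:q}
drop 2:q onto {1:u}
drop 3:t onto {1:u}
drop 4:t onto {3:t}
drop 5:r onto {1:u}
drop 6:q onto {2:q}
drop 7:t onto {4:t}
ground layer = {0:q}
drop-orders for the pieces not yet dropped (sum over which currently-grounded one goes next):
  1 to go: {5} 1  {6} 1  {7} 1
  2 to go: {2,6} 1  {4,7} 1  {5,6} 2  {5,7} 2  {6,7} 2
  3 to go: {2,5,6} 3  {2,6,7} 3  {3,4,7} 1  {4,5,7} 3  {4,6,7} 3  {5,6,7} 6
  4 to go: {2,4,6,7} 6  {2,5,6,7} 12  {3,4,5,7} 4  {3,4,6,7} 4  {4,5,6,7} 12
  5 to go: {2,3,4,6,7} 10  {2,4,5,6,7} 30  {3,4,5,6,7} 20
  6 to go: {2,3,4,5,6,7} 60
  if 0:q drops first: 60 orders

60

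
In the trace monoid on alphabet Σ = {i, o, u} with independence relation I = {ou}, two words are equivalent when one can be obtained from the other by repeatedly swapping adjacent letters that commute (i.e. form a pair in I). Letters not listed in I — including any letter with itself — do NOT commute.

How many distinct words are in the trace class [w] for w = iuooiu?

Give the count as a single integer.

3

piece 0:i — minimal
piece 1:u rests on {0:i}
piece 2:o rests on {0:i}
piece 3:o rests on {2:o}
piece 4:i rests on {1:u, 3:o}
piece 5:u rests on {4:i}
minimal pieces: {0:i}
ways to finish when only these pieces remain (= sum over removing one remaining piece with nothing left below it):
  1 left: {5}→1
  2 left: {4,5}→1
  3 left: {1,4,5}→1  {3,4,5}→1
  4 left: {1,3,4,5}→2  {2,3,4,5}→1
  placing 0:i first → 3 extensions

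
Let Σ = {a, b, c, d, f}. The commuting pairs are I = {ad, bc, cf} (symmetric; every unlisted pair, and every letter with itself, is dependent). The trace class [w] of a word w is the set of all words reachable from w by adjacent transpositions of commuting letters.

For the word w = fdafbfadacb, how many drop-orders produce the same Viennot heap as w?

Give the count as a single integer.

0(f) covers ∅
1(d) covers 0:f
2(a) covers 0:f
3(f) covers 1:d, 2:a
4(b) covers 3:f
5(f) covers 4:b
6(a) covers 5:f
7(d) covers 5:f
8(a) covers 6:a
9(c) covers 7:d, 8:a
10(b) covers 7:d, 8:a
floor of heap: 0:f
completions by unplaced set U, small U first (add the entries for U minus each lowest piece of U):
  |U|=1: {9}:1  {10}:1
  |U|=2: {9,10}:2
  |U|=3: {7,9,10}:2  {8,9,10}:2
  |U|=4: {6,8,9,10}:2  {7,8,9,10}:4
  |U|=5: {6,7,8,9,10}:6
  |U|=6: {5,6,7,8,9,10}:6
  |U|=7: {4,5,6,7,8,9,10}:6
  |U|=8: {3,4,5,6,7,8,9,10}:6
  |U|=9: {1,3,4,5,6,7,8,9,10}:6  {2,3,4,5,6,7,8,9,10}:6
  start at 0(f): 12

12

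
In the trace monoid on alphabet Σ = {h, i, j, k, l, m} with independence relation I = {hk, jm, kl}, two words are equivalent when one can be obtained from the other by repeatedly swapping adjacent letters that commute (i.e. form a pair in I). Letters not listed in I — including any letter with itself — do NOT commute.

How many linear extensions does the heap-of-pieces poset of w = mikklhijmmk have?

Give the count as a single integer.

piece 0:m — minimal
piece 1:i rests on {0:m}
piece 2:k rests on {1:i}
piece 3:k rests on {2:k}
piece 4:l rests on {1:i}
piece 5:h rests on {4:l}
piece 6:i rests on {3:k, 5:h}
piece 7:j rests on {6:i}
piece 8:m rests on {6:i}
piece 9:m rests on {8:m}
piece 10:k rests on {7:j, 9:m}
minimal pieces: {0:m}
ways to finish when only these pieces remain (= sum over removing one remaining piece with nothing left below it):
  1 left: {10}→1
  2 left: {7,10}→1  {9,10}→1
  3 left: {7,9,10}→2  {8,9,10}→1
  4 left: {7,8,9,10}→3
  5 left: {6,7,8,9,10}→3
  6 left: {3,6,7,8,9,10}→3  {5,6,7,8,9,10}→3
  7 left: {2,3,6,7,8,9,10}→3  {3,5,6,7,8,9,10}→6  {4,5,6,7,8,9,10}→3
  8 left: {2,3,5,6,7,8,9,10}→9  {3,4,5,6,7,8,9,10}→9
  9 left: {2,3,4,5,6,7,8,9,10}→18
  placing 0:m first → 18 extensions

18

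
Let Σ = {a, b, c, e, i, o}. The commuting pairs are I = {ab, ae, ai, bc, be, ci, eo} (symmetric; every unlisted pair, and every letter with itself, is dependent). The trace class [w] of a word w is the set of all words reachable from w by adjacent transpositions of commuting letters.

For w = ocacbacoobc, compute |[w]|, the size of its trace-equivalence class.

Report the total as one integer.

drop 0:o onto floor
drop 1:c onto {0:o}
drop 2:a onto {1:c}
drop 3:c onto {2:a}
drop 4:b onto {0:o}
drop 5:a onto {3:c}
drop 6:c onto {5:a}
drop 7:o onto {4:b, 6:c}
drop 8:o onto {7:o}
drop 9:b onto {8:o}
drop 10:c onto {8:o}
ground layer = {0:o}
drop-orders for the pieces not yet dropped (sum over which currently-grounded one goes next):
  1 to go: {9} 1  {10} 1
  2 to go: {9,10} 2
  3 to go: {8,9,10} 2
  4 to go: {7,8,9,10} 2
  5 to go: {4,7,8,9,10} 2  {6,7,8,9,10} 2
  6 to go: {4,6,7,8,9,10} 4  {5,6,7,8,9,10} 2
  7 to go: {3,5,6,7,8,9,10} 2  {4,5,6,7,8,9,10} 6
  8 to go: {2,3,5,6,7,8,9,10} 2  {3,4,5,6,7,8,9,10} 8
  9 to go: {1,2,3,5,6,7,8,9,10} 2  {2,3,4,5,6,7,8,9,10} 10
  if 0:o drops first: 12 orders

12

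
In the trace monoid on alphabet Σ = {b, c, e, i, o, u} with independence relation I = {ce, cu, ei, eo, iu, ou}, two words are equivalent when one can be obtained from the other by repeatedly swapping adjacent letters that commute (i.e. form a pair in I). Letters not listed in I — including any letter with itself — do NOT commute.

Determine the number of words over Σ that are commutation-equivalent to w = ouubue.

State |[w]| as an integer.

3

0(o) covers ∅
1(u) covers ∅
2(u) covers 1:u
3(b) covers 0:o, 2:u
4(u) covers 3:b
5(e) covers 4:u
floor of heap: 0:o, 1:u
completions by unplaced set U, small U first (add the entries for U minus each lowest piece of U):
  |U|=1: {5}:1
  |U|=2: {4,5}:1
  |U|=3: {3,4,5}:1
  |U|=4: {0,3,4,5}:1  {2,3,4,5}:1
  start at 0(o): 1
  start at 1(u): 2
sum over floor = 3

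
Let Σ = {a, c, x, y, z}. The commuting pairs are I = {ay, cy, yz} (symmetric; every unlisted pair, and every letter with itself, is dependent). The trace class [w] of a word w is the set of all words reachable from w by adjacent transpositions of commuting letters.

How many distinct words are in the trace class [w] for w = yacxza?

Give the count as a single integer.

3

piece 0:y — minimal
piece 1:a — minimal
piece 2:c rests on {1:a}
piece 3:x rests on {0:y, 2:c}
piece 4:z rests on {3:x}
piece 5:a rests on {4:z}
minimal pieces: {0:y, 1:a}
ways to finish when only these pieces remain (= sum over removing one remaining piece with nothing left below it):
  1 left: {5}→1
  2 left: {4,5}→1
  3 left: {3,4,5}→1
  4 left: {0,3,4,5}→1  {2,3,4,5}→1
  placing 0:y first → 1 extensions
  placing 1:a first → 2 extensions
total linear extensions = 3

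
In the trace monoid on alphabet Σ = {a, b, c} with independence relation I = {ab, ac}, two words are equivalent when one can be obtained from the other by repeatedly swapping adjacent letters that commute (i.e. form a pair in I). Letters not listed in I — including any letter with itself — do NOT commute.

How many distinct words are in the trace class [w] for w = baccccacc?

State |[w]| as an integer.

drop 0:b onto floor
drop 1:a onto floor
drop 2:c onto {0:b}
drop 3:c onto {2:c}
drop 4:c onto {3:c}
drop 5:c onto {4:c}
drop 6:a onto {1:a}
drop 7:c onto {5:c}
drop 8:c onto {7:c}
ground layer = {0:b, 1:a}
drop-orders for the pieces not yet dropped (sum over which currently-grounded one goes next):
  1 to go: {6} 1  {8} 1
  2 to go: {1,6} 1  {6,8} 2  {7,8} 1
  3 to go: {1,6,8} 3  {5,7,8} 1  {6,7,8} 3
  4 to go: {1,6,7,8} 6  {4,5,7,8} 1  {5,6,7,8} 4
  5 to go: {1,5,6,7,8} 10  {3,4,5,7,8} 1  {4,5,6,7,8} 5
  6 to go: {1,4,5,6,7,8} 15  {2,3,4,5,7,8} 1  {3,4,5,6,7,8} 6
  7 to go: {0,2,3,4,5,7,8} 1  {1,3,4,5,6,7,8} 21  {2,3,4,5,6,7,8} 7
  if 0:b drops first: 28 orders
  if 1:a drops first: 8 orders
heap linearizations: 36

36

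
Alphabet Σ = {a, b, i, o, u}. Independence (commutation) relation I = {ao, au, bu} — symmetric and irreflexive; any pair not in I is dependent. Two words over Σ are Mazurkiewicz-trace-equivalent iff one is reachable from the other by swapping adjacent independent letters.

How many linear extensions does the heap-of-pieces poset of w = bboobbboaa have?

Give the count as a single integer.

3

piece 0:b — minimal
piece 1:b rests on {0:b}
piece 2:o rests on {1:b}
piece 3:o rests on {2:o}
piece 4:b rests on {3:o}
piece 5:b rests on {4:b}
piece 6:b rests on {5:b}
piece 7:o rests on {6:b}
piece 8:a rests on {6:b}
piece 9:a rests on {8:a}
minimal pieces: {0:b}
ways to finish when only these pieces remain (= sum over removing one remaining piece with nothing left below it):
  1 left: {7}→1  {9}→1
  2 left: {7,9}→2  {8,9}→1
  3 left: {7,8,9}→3
  4 left: {6,7,8,9}→3
  5 left: {5,6,7,8,9}→3
  6 left: {4,5,6,7,8,9}→3
  7 left: {3,4,5,6,7,8,9}→3
  8 left: {2,3,4,5,6,7,8,9}→3
  placing 0:b first → 3 extensions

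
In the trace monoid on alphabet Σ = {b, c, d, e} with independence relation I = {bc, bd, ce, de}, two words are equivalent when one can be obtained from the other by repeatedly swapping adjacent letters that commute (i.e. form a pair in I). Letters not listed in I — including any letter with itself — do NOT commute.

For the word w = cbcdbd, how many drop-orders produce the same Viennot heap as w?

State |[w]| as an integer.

piece 0:c — minimal
piece 1:b — minimal
piece 2:c rests on {0:c}
piece 3:d rests on {2:c}
piece 4:b rests on {1:b}
piece 5:d rests on {3:d}
minimal pieces: {0:c, 1:b}
ways to finish when only these pieces remain (= sum over removing one remaining piece with nothing left below it):
  1 left: {4}→1  {5}→1
  2 left: {1,4}→1  {3,5}→1  {4,5}→2
  3 left: {1,4,5}→3  {2,3,5}→1  {3,4,5}→3
  4 left: {0,2,3,5}→1  {1,3,4,5}→6  {2,3,4,5}→4
  placing 0:c first → 10 extensions
  placing 1:b first → 5 extensions
total linear extensions = 15

15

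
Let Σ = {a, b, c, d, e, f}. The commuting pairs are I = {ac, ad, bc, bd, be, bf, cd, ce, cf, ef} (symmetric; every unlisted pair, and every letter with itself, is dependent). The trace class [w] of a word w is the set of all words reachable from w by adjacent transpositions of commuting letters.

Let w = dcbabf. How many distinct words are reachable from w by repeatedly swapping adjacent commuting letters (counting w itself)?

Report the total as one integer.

42

drop 0:d onto floor
drop 1:c onto floor
drop 2:b onto floor
drop 3:a onto {2:b}
drop 4:b onto {3:a}
drop 5:f onto {0:d, 3:a}
ground layer = {0:d, 1:c, 2:b}
drop-orders for the pieces not yet dropped (sum over which currently-grounded one goes next):
  1 to go: {1} 1  {4} 1  {5} 1
  2 to go: {0,5} 1  {1,4} 2  {1,5} 2  {4,5} 2
  3 to go: {0,1,5} 3  {0,4,5} 3  {1,4,5} 6  {3,4,5} 2
  4 to go: {0,1,4,5} 12  {0,3,4,5} 5  {1,3,4,5} 8  {2,3,4,5} 2
  if 0:d drops first: 10 orders
  if 1:c drops first: 7 orders
  if 2:b drops first: 25 orders
heap linearizations: 42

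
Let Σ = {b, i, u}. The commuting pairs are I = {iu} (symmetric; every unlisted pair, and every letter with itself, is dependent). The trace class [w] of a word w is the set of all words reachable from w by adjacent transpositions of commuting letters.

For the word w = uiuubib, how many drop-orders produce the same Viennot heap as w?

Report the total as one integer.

piece 0:u — minimal
piece 1:i — minimal
piece 2:u rests on {0:u}
piece 3:u rests on {2:u}
piece 4:b rests on {1:i, 3:u}
piece 5:i rests on {4:b}
piece 6:b rests on {5:i}
minimal pieces: {0:u, 1:i}
ways to finish when only these pieces remain (= sum over removing one remaining piece with nothing left below it):
  1 left: {6}→1
  2 left: {5,6}→1
  3 left: {4,5,6}→1
  4 left: {1,4,5,6}→1  {3,4,5,6}→1
  5 left: {1,3,4,5,6}→2  {2,3,4,5,6}→1
  placing 0:u first → 3 extensions
  placing 1:i first → 1 extensions
total linear extensions = 4

4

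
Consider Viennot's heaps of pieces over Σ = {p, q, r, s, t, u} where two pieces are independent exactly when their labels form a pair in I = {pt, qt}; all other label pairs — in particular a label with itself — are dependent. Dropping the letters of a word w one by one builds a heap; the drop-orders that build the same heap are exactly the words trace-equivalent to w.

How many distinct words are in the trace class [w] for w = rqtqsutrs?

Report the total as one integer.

3

0(r) covers ∅
1(q) covers 0:r
2(t) covers 0:r
3(q) covers 1:q
4(s) covers 2:t, 3:q
5(u) covers 4:s
6(t) covers 5:u
7(r) covers 6:t
8(s) covers 7:r
floor of heap: 0:r
completions by unplaced set U, small U first (add the entries for U minus each lowest piece of U):
  |U|=1: {8}:1
  |U|=2: {7,8}:1
  |U|=3: {6,7,8}:1
  |U|=4: {5,6,7,8}:1
  |U|=5: {4,5,6,7,8}:1
  |U|=6: {2,4,5,6,7,8}:1  {3,4,5,6,7,8}:1
  |U|=7: {1,3,4,5,6,7,8}:1  {2,3,4,5,6,7,8}:2
  start at 0(r): 3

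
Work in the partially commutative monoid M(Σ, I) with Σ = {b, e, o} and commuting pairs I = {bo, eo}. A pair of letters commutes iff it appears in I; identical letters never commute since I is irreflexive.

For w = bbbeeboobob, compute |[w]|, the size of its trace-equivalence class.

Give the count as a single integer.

0(b) covers ∅
1(b) covers 0:b
2(b) covers 1:b
3(e) covers 2:b
4(e) covers 3:e
5(b) covers 4:e
6(o) covers ∅
7(o) covers 6:o
8(b) covers 5:b
9(o) covers 7:o
10(b) covers 8:b
floor of heap: 0:b, 6:o
completions by unplaced set U, small U first (add the entries for U minus each lowest piece of U):
  |U|=1: {9}:1  {10}:1
  |U|=2: {7,9}:1  {8,10}:1  {9,10}:2
  |U|=3: {5,8,10}:1  {6,7,9}:1  {7,9,10}:3  {8,9,10}:3
  |U|=4: {4,5,8,10}:1  {5,8,9,10}:4  {6,7,9,10}:4  {7,8,9,10}:6
  |U|=5: {3,4,5,8,10}:1  {4,5,8,9,10}:5  {5,7,8,9,10}:10  {6,7,8,9,10}:10
  |U|=6: {2,3,4,5,8,10}:1  {3,4,5,8,9,10}:6  {4,5,7,8,9,10}:15  {5,6,7,8,9,10}:20
  |U|=7: {1,2,3,4,5,8,10}:1  {2,3,4,5,8,9,10}:7  {3,4,5,7,8,9,10}:21  {4,5,6,7,8,9,10}:35
  |U|=8: {0,1,2,3,4,5,8,10}:1  {1,2,3,4,5,8,9,10}:8  {2,3,4,5,7,8,9,10}:28  {3,4,5,6,7,8,9,10}:56
  |U|=9: {0,1,2,3,4,5,8,9,10}:9  {1,2,3,4,5,7,8,9,10}:36  {2,3,4,5,6,7,8,9,10}:84
  start at 0(b): 120
  start at 6(o): 45
sum over floor = 165

165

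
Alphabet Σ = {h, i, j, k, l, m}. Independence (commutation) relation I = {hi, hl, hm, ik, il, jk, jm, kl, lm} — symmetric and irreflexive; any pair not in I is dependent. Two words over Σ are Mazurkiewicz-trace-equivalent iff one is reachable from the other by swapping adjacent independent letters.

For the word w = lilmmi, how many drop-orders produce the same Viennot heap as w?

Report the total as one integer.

15

piece 0:l — minimal
piece 1:i — minimal
piece 2:l rests on {0:l}
piece 3:m rests on {1:i}
piece 4:m rests on {3:m}
piece 5:i rests on {4:m}
minimal pieces: {0:l, 1:i}
ways to finish when only these pieces remain (= sum over removing one remaining piece with nothing left below it):
  1 left: {2}→1  {5}→1
  2 left: {0,2}→1  {2,5}→2  {4,5}→1
  3 left: {0,2,5}→3  {2,4,5}→3  {3,4,5}→1
  4 left: {0,2,4,5}→6  {1,3,4,5}→1  {2,3,4,5}→4
  placing 0:l first → 5 extensions
  placing 1:i first → 10 extensions
total linear extensions = 15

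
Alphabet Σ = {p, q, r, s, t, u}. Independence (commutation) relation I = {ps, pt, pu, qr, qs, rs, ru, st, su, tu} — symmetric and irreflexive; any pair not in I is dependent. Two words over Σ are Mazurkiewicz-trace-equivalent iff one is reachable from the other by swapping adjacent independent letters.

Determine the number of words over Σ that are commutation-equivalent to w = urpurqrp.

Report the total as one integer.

31

#0=u has no predecessor
#1=r has no predecessor
#2=p depends on [1:r]
#3=u depends on [0:u]
#4=r depends on [2:p]
#5=q depends on [2:p, 3:u]
#6=r depends on [4:r]
#7=p depends on [5:q, 6:r]
sources: [0:u, 1:r]
N(rest) = Σ N(rest − s) over sources s of rest; N(one piece) = 1:
  size 1 → [7]=1
  size 2 → [5,7]=1  [6,7]=1
  size 3 → [3,5,7]=1  [4,6,7]=1  [5,6,7]=2
  size 4 → [0,3,5,7]=1  [3,5,6,7]=3  [4,5,6,7]=3
  size 5 → [0,3,5,6,7]=4  [2,4,5,6,7]=3  [3,4,5,6,7]=6
  size 6 → [0,3,4,5,6,7]=10  [1,2,4,5,6,7]=3  [2,3,4,5,6,7]=9
  first=0(u) contributes 12
  first=1(r) contributes 19
|[w]| = 31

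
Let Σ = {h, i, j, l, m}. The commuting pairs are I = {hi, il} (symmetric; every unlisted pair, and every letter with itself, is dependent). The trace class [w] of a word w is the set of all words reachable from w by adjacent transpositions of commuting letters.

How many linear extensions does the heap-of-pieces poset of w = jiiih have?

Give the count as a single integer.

drop 0:j onto floor
drop 1:i onto {0:j}
drop 2:i onto {1:i}
drop 3:i onto {2:i}
drop 4:h onto {0:j}
ground layer = {0:j}
drop-orders for the pieces not yet dropped (sum over which currently-grounded one goes next):
  1 to go: {3} 1  {4} 1
  2 to go: {2,3} 1  {3,4} 2
  3 to go: {1,2,3} 1  {2,3,4} 3
  if 0:j drops first: 4 orders

4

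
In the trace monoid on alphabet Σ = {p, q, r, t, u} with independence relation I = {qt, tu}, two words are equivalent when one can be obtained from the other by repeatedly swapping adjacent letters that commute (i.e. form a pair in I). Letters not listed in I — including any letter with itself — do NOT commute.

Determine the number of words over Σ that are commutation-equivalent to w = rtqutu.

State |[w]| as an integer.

10

piece 0:r — minimal
piece 1:t rests on {0:r}
piece 2:q rests on {0:r}
piece 3:u rests on {2:q}
piece 4:t rests on {1:t}
piece 5:u rests on {3:u}
minimal pieces: {0:r}
ways to finish when only these pieces remain (= sum over removing one remaining piece with nothing left below it):
  1 left: {4}→1  {5}→1
  2 left: {1,4}→1  {3,5}→1  {4,5}→2
  3 left: {1,4,5}→3  {2,3,5}→1  {3,4,5}→3
  4 left: {1,3,4,5}→6  {2,3,4,5}→4
  placing 0:r first → 10 extensions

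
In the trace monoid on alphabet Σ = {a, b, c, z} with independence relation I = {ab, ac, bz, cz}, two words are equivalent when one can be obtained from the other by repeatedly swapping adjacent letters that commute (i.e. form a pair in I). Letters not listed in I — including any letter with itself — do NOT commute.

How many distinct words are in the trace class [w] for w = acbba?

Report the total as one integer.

0(a) covers ∅
1(c) covers ∅
2(b) covers 1:c
3(b) covers 2:b
4(a) covers 0:a
floor of heap: 0:a, 1:c
completions by unplaced set U, small U first (add the entries for U minus each lowest piece of U):
  |U|=1: {3}:1  {4}:1
  |U|=2: {0,4}:1  {2,3}:1  {3,4}:2
  |U|=3: {0,3,4}:3  {1,2,3}:1  {2,3,4}:3
  start at 0(a): 4
  start at 1(c): 6
sum over floor = 10

10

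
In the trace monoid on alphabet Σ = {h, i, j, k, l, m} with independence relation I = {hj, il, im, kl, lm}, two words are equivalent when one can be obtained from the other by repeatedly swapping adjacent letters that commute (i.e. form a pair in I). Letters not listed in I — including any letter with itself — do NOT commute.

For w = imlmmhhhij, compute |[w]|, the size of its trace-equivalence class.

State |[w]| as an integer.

20

piece 0:i — minimal
piece 1:m — minimal
piece 2:l — minimal
piece 3:m rests on {1:m}
piece 4:m rests on {3:m}
piece 5:h rests on {0:i, 2:l, 4:m}
piece 6:h rests on {5:h}
piece 7:h rests on {6:h}
piece 8:i rests on {7:h}
piece 9:j rests on {8:i}
minimal pieces: {0:i, 1:m, 2:l}
ways to finish when only these pieces remain (= sum over removing one remaining piece with nothing left below it):
  1 left: {9}→1
  2 left: {8,9}→1
  3 left: {7,8,9}→1
  4 left: {6,7,8,9}→1
  5 left: {5,6,7,8,9}→1
  6 left: {0,5,6,7,8,9}→1  {2,5,6,7,8,9}→1  {4,5,6,7,8,9}→1
  7 left: {0,2,5,6,7,8,9}→2  {0,4,5,6,7,8,9}→2  {2,4,5,6,7,8,9}→2  {3,4,5,6,7,8,9}→1
  8 left: {0,2,4,5,6,7,8,9}→6  {0,3,4,5,6,7,8,9}→3  {1,3,4,5,6,7,8,9}→1  {2,3,4,5,6,7,8,9}→3
  placing 0:i first → 4 extensions
  placing 1:m first → 12 extensions
  placing 2:l first → 4 extensions
total linear extensions = 20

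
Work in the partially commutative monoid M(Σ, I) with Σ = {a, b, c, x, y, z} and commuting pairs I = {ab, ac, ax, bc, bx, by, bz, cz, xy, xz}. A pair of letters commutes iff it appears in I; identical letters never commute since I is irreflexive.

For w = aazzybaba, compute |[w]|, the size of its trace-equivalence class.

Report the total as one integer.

drop 0:a onto floor
drop 1:a onto {0:a}
drop 2:z onto {1:a}
drop 3:z onto {2:z}
drop 4:y onto {3:z}
drop 5:b onto floor
drop 6:a onto {4:y}
drop 7:b onto {5:b}
drop 8:a onto {6:a}
ground layer = {0:a, 5:b}
drop-orders for the pieces not yet dropped (sum over which currently-grounded one goes next):
  1 to go: {7} 1  {8} 1
  2 to go: {5,7} 1  {6,8} 1  {7,8} 2
  3 to go: {4,6,8} 1  {5,7,8} 3  {6,7,8} 3
  4 to go: {3,4,6,8} 1  {4,6,7,8} 4  {5,6,7,8} 6
  5 to go: {2,3,4,6,8} 1  {3,4,6,7,8} 5  {4,5,6,7,8} 10
  6 to go: {1,2,3,4,6,8} 1  {2,3,4,6,7,8} 6  {3,4,5,6,7,8} 15
  7 to go: {0,1,2,3,4,6,8} 1  {1,2,3,4,6,7,8} 7  {2,3,4,5,6,7,8} 21
  if 0:a drops first: 28 orders
  if 5:b drops first: 8 orders
heap linearizations: 36

36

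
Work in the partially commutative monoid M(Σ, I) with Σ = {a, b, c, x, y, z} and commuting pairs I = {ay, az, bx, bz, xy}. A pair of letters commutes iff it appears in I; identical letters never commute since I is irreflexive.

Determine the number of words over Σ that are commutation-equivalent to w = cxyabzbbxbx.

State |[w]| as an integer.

drop 0:c onto floor
drop 1:x onto {0:c}
drop 2:y onto {0:c}
drop 3:a onto {1:x}
drop 4:b onto {2:y, 3:a}
drop 5:z onto {1:x, 2:y}
drop 6:b onto {4:b}
drop 7:b onto {6:b}
drop 8:x onto {3:a, 5:z}
drop 9:b onto {7:b}
drop 10:x onto {8:x}
ground layer = {0:c}
drop-orders for the pieces not yet dropped (sum over which currently-grounded one goes next):
  1 to go: {9} 1  {10} 1
  2 to go: {7,9} 1  {8,10} 1  {9,10} 2
  3 to go: {5,8,10} 1  {6,7,9} 1  {7,9,10} 3  {8,9,10} 3
  4 to go: {4,6,7,9} 1  {5,8,9,10} 4  {6,7,9,10} 4  {7,8,9,10} 6
  5 to go: {4,6,7,9,10} 5  {5,7,8,9,10} 10  {6,7,8,9,10} 10
  6 to go: {4,6,7,8,9,10} 15  {5,6,7,8,9,10} 20
  7 to go: {3,4,6,7,8,9,10} 15  {4,5,6,7,8,9,10} 35
  8 to go: {2,4,5,6,7,8,9,10} 35  {3,4,5,6,7,8,9,10} 50
  9 to go: {1,3,4,5,6,7,8,9,10} 50  {2,3,4,5,6,7,8,9,10} 85
  if 0:c drops first: 135 orders

135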